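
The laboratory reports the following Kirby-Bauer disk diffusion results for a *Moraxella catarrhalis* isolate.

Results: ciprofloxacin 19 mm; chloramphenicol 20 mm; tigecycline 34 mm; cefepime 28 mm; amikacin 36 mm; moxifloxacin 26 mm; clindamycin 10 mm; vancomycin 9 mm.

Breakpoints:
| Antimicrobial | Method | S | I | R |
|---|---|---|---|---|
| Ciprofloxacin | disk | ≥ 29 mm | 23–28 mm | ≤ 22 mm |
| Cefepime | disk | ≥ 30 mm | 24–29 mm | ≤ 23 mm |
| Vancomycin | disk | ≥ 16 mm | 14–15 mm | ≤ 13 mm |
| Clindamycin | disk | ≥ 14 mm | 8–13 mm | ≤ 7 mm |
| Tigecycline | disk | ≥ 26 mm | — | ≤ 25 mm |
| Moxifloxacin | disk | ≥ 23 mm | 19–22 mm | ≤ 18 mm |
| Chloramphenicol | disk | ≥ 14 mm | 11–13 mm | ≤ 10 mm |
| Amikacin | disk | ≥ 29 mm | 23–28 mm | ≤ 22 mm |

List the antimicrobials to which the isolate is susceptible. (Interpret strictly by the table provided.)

Ciprofloxacin 19 mm: ≤ 22 mm → R
Chloramphenicol 20 mm: ≥ 14 mm → Susceptible
Tigecycline (34 mm) ≥ 26 mm ⇒ S
Cefepime 28 mm: in 24–29 mm ⇒ I
Amikacin: 36 mm is ≥ 29 mm — Susceptible
Moxifloxacin (26 mm) ≥ 23 mm — susceptible
Clindamycin: 10 mm is in 8–13 mm → Intermediate
Vancomycin 9 mm: ≤ 13 mm ⇒ R

chloramphenicol, tigecycline, amikacin, moxifloxacin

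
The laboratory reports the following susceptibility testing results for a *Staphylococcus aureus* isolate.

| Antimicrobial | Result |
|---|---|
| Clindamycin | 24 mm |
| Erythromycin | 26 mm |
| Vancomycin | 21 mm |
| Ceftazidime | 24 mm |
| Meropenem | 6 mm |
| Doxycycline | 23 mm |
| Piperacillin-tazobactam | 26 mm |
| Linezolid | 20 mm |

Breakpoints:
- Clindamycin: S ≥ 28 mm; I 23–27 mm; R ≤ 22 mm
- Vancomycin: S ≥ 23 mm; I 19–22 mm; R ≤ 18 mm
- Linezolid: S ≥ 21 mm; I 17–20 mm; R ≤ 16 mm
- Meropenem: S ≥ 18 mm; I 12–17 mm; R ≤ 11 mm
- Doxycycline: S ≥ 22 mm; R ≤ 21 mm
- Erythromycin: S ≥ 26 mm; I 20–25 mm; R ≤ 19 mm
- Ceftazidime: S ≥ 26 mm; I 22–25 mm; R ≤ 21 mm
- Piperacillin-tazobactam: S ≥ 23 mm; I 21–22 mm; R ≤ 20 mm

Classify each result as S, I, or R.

Clindamycin: 24 mm is in 23–27 mm ⇒ intermediate
Erythromycin 26 mm: ≥ 26 mm — susceptible
Vancomycin 21 mm: in 19–22 mm — intermediate
Ceftazidime 24 mm: in 22–25 mm ⇒ Intermediate
Meropenem 6 mm: ≤ 11 mm → R
Doxycycline: 23 mm is ≥ 22 mm — susceptible
Piperacillin-tazobactam: 26 mm is ≥ 23 mm → Susceptible
Linezolid: 20 mm is in 17–20 mm → intermediate

I, S, I, I, R, S, S, I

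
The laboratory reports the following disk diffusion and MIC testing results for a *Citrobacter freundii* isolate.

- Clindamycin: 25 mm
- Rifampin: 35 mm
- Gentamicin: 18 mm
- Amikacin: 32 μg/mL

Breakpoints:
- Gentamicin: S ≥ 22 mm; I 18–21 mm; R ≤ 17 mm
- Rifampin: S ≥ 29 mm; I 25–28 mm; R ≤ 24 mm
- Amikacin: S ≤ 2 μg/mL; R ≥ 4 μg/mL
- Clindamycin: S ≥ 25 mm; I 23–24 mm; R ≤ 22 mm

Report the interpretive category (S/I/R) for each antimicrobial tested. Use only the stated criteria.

S, S, I, R

Clindamycin: 25 mm is ≥ 25 mm — S
Rifampin: 35 mm is ≥ 29 mm — susceptible
Gentamicin 18 mm: in 18–21 mm ⇒ Intermediate
Amikacin: 32 μg/mL is ≥ 4 μg/mL → Resistant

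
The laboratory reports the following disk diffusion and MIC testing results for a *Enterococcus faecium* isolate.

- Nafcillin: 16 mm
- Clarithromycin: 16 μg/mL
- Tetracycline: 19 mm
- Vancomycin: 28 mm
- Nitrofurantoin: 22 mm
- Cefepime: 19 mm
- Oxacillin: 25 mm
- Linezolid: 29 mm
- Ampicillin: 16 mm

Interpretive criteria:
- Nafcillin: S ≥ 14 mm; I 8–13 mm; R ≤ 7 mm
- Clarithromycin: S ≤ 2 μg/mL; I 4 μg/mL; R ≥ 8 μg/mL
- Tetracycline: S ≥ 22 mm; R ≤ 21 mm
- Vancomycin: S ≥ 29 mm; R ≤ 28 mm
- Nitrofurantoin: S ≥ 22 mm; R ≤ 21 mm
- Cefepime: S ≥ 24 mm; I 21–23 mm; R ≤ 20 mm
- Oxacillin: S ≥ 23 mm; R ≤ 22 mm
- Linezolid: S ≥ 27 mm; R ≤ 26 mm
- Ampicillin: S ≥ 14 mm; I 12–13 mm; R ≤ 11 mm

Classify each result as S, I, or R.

S, R, R, R, S, R, S, S, S

Nafcillin: 16 mm is ≥ 14 mm → S
Clarithromycin 16 μg/mL: ≥ 8 μg/mL — Resistant
Tetracycline: 19 mm is ≤ 21 mm — R
Vancomycin 28 mm: ≤ 28 mm — Resistant
Nitrofurantoin 22 mm: ≥ 22 mm ⇒ Susceptible
Cefepime: 19 mm is ≤ 20 mm ⇒ Resistant
Oxacillin: 25 mm is ≥ 23 mm → susceptible
Linezolid: 29 mm is ≥ 27 mm — S
Ampicillin 16 mm: ≥ 14 mm → susceptible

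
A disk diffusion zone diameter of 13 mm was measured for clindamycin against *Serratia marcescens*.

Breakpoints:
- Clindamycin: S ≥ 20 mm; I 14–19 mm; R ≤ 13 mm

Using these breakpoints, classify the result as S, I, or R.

Clindamycin (13 mm) ≤ 13 mm → Resistant

Resistant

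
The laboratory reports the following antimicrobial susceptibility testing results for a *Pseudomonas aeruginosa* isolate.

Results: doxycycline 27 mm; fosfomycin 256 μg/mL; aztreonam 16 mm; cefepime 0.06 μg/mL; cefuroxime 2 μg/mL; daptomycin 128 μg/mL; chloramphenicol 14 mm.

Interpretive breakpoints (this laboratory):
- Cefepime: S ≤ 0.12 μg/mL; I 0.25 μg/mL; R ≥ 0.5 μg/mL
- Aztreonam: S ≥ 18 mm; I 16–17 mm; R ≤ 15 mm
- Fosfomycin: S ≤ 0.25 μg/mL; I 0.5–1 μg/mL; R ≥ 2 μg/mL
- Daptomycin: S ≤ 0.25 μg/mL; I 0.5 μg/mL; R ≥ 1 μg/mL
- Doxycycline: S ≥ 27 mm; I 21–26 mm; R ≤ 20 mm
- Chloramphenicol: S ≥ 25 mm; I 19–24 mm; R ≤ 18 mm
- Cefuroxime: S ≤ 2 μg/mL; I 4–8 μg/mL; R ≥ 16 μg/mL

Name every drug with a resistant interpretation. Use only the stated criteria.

fosfomycin, daptomycin, chloramphenicol

Doxycycline: 27 mm is ≥ 27 mm → S
Fosfomycin 256 μg/mL: ≥ 2 μg/mL ⇒ R
Aztreonam: 16 mm is in 16–17 mm — Intermediate
Cefepime (0.06 μg/mL) ≤ 0.12 μg/mL — susceptible
Cefuroxime 2 μg/mL: ≤ 2 μg/mL → S
Daptomycin: 128 μg/mL is ≥ 1 μg/mL ⇒ Resistant
Chloramphenicol 14 mm: ≤ 18 mm ⇒ resistant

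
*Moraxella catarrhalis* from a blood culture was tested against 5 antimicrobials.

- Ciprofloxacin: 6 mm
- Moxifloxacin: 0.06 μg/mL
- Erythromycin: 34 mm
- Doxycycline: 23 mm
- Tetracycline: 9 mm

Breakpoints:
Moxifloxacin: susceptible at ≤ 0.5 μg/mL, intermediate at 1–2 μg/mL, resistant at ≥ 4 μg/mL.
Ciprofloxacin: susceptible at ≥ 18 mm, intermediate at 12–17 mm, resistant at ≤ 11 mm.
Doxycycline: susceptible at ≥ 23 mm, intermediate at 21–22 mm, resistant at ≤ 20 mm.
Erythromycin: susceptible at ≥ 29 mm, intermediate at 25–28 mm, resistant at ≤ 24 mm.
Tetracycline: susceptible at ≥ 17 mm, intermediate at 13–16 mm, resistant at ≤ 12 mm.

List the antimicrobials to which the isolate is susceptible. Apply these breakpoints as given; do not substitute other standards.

moxifloxacin, erythromycin, doxycycline

Ciprofloxacin (6 mm) ≤ 11 mm → R
Moxifloxacin: 0.06 μg/mL is ≤ 0.5 μg/mL — Susceptible
Erythromycin 34 mm: ≥ 29 mm → Susceptible
Doxycycline (23 mm) ≥ 23 mm → S
Tetracycline (9 mm) ≤ 12 mm — resistant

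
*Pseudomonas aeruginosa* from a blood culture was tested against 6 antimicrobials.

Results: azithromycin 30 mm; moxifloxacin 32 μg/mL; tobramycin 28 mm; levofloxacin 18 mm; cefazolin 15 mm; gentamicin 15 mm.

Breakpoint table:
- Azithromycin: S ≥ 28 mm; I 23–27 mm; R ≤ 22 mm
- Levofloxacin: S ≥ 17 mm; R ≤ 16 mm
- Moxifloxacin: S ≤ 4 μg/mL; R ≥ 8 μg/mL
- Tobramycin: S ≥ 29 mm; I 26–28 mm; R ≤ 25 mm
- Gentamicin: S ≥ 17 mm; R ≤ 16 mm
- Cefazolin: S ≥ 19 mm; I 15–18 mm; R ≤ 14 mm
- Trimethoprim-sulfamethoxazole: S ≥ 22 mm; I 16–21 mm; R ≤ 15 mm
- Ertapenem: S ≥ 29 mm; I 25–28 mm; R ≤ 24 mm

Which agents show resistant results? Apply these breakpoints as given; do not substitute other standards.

moxifloxacin, gentamicin

Azithromycin 30 mm: ≥ 28 mm — Susceptible
Moxifloxacin (32 μg/mL) ≥ 8 μg/mL ⇒ R
Tobramycin: 28 mm is in 26–28 mm ⇒ I
Levofloxacin (18 mm) ≥ 17 mm — S
Cefazolin (15 mm) in 15–18 mm ⇒ Intermediate
Gentamicin 15 mm: ≤ 16 mm → resistant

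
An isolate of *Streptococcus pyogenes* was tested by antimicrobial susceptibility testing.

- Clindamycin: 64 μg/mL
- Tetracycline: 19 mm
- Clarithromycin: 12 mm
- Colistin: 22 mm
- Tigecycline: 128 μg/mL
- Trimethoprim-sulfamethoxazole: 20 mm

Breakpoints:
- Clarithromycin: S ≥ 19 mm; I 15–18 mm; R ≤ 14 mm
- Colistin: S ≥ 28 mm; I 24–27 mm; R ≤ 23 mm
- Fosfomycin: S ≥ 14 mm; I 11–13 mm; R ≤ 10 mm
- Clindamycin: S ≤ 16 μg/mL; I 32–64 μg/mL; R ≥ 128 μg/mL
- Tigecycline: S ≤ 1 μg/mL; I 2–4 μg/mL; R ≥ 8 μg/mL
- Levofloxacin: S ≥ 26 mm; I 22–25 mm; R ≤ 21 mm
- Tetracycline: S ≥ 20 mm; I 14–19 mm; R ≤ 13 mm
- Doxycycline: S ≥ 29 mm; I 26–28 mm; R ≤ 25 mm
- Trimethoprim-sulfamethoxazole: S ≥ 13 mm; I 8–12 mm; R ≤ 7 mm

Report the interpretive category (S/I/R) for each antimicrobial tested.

I, I, R, R, R, S

Clindamycin (64 μg/mL) in 32–64 μg/mL → I
Tetracycline 19 mm: in 14–19 mm — Intermediate
Clarithromycin (12 mm) ≤ 14 mm → resistant
Colistin (22 mm) ≤ 23 mm → Resistant
Tigecycline 128 μg/mL: ≥ 8 μg/mL — R
Trimethoprim-sulfamethoxazole: 20 mm is ≥ 13 mm ⇒ S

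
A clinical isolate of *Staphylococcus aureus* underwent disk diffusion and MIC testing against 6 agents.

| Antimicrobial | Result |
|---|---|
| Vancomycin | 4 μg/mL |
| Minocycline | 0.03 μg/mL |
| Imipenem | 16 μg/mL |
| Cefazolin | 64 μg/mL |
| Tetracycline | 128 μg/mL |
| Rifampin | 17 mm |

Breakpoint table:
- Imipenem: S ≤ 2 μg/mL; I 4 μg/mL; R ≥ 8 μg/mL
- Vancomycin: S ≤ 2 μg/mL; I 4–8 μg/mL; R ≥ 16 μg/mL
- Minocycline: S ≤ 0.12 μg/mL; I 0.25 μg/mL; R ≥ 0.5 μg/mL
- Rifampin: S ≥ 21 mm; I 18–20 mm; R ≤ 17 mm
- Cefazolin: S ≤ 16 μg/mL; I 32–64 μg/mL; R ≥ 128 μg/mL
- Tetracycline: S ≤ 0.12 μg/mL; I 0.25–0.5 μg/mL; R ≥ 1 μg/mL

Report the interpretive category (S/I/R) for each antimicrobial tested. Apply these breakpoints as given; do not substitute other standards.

Vancomycin: 4 μg/mL is in 4–8 μg/mL — Intermediate
Minocycline: 0.03 μg/mL is ≤ 0.12 μg/mL ⇒ S
Imipenem (16 μg/mL) ≥ 8 μg/mL ⇒ resistant
Cefazolin: 64 μg/mL is in 32–64 μg/mL — I
Tetracycline: 128 μg/mL is ≥ 1 μg/mL → R
Rifampin (17 mm) ≤ 17 mm — resistant

I, S, R, I, R, R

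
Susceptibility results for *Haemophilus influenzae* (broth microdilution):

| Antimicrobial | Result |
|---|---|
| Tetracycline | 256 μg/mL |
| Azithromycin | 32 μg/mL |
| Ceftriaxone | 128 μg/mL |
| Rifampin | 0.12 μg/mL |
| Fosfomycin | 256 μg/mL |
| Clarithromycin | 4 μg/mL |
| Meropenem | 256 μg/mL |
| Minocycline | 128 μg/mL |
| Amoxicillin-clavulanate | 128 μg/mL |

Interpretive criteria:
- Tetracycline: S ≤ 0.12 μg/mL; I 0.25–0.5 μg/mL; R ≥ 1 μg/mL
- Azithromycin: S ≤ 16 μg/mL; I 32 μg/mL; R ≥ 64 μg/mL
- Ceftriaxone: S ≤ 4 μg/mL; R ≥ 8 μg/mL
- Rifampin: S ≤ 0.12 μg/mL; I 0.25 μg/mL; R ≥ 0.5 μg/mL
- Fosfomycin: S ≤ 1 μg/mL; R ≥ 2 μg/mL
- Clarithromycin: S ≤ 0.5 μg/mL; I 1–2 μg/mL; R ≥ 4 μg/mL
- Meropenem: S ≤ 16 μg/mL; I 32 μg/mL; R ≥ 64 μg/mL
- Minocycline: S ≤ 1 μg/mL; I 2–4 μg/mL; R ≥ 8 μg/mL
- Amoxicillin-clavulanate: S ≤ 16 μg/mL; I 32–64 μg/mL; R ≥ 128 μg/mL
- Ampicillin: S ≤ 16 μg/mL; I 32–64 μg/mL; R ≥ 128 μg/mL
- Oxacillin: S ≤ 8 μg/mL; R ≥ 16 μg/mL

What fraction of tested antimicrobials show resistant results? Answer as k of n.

Tetracycline 256 μg/mL: ≥ 1 μg/mL — Resistant
Azithromycin (32 μg/mL) = 32 μg/mL ⇒ intermediate
Ceftriaxone: 128 μg/mL is ≥ 8 μg/mL → R
Rifampin (0.12 μg/mL) ≤ 0.12 μg/mL — Susceptible
Fosfomycin (256 μg/mL) ≥ 2 μg/mL → resistant
Clarithromycin 4 μg/mL: ≥ 4 μg/mL → resistant
Meropenem: 256 μg/mL is ≥ 64 μg/mL → R
Minocycline (128 μg/mL) ≥ 8 μg/mL → resistant
Amoxicillin-clavulanate 128 μg/mL: ≥ 128 μg/mL ⇒ resistant
Resistant: 7/9

7 of 9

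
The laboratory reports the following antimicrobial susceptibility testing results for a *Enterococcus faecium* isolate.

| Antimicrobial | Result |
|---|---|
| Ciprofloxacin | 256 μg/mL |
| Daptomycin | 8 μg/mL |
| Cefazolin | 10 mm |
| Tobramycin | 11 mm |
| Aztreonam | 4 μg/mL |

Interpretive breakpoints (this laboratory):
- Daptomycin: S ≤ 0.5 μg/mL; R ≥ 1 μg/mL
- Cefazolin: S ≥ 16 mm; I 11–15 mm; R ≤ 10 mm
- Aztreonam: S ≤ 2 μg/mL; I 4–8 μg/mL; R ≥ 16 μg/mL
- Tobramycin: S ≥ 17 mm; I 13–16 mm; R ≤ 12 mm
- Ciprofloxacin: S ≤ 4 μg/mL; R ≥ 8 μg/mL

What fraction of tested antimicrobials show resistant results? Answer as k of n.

Ciprofloxacin 256 μg/mL: ≥ 8 μg/mL — resistant
Daptomycin: 8 μg/mL is ≥ 1 μg/mL → resistant
Cefazolin (10 mm) ≤ 10 mm → R
Tobramycin (11 mm) ≤ 12 mm → Resistant
Aztreonam (4 μg/mL) in 4–8 μg/mL ⇒ Intermediate
Resistant: 4/5

4 of 5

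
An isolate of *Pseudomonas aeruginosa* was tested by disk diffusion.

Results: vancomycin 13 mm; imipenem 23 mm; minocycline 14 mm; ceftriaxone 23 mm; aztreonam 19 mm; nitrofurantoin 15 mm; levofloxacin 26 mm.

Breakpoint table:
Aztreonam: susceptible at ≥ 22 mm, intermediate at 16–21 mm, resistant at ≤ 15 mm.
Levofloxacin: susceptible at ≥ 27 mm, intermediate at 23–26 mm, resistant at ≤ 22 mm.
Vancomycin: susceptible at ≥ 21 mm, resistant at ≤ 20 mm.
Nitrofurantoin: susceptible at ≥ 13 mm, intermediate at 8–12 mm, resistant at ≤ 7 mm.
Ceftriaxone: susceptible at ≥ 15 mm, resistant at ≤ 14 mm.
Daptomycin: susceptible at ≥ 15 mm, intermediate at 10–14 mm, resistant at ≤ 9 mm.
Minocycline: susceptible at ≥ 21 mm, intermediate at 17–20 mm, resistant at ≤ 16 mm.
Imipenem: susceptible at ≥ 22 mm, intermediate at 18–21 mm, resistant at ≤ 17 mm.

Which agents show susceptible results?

imipenem, ceftriaxone, nitrofurantoin

Vancomycin 13 mm: ≤ 20 mm → Resistant
Imipenem: 23 mm is ≥ 22 mm — susceptible
Minocycline: 14 mm is ≤ 16 mm ⇒ R
Ceftriaxone: 23 mm is ≥ 15 mm ⇒ S
Aztreonam 19 mm: in 16–21 mm ⇒ intermediate
Nitrofurantoin: 15 mm is ≥ 13 mm ⇒ S
Levofloxacin: 26 mm is in 23–26 mm → I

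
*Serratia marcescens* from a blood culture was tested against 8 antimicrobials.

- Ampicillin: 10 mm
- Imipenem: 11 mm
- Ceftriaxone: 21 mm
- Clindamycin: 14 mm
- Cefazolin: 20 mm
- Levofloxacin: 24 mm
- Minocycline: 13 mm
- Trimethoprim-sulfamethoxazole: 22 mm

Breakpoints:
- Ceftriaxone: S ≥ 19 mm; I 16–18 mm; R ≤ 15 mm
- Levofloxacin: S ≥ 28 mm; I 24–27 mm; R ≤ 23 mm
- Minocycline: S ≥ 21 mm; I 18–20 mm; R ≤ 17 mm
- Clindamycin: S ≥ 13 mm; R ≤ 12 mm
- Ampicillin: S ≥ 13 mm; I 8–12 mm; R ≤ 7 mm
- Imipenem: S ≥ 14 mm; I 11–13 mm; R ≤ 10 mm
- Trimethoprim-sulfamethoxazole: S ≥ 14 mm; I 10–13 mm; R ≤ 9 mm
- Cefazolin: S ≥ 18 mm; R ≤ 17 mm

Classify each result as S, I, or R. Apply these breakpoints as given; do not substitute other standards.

Ampicillin (10 mm) in 8–12 mm → intermediate
Imipenem 11 mm: in 11–13 mm ⇒ Intermediate
Ceftriaxone 21 mm: ≥ 19 mm — S
Clindamycin (14 mm) ≥ 13 mm — Susceptible
Cefazolin 20 mm: ≥ 18 mm ⇒ Susceptible
Levofloxacin 24 mm: in 24–27 mm ⇒ Intermediate
Minocycline (13 mm) ≤ 17 mm → Resistant
Trimethoprim-sulfamethoxazole 22 mm: ≥ 14 mm ⇒ susceptible

I, I, S, S, S, I, R, S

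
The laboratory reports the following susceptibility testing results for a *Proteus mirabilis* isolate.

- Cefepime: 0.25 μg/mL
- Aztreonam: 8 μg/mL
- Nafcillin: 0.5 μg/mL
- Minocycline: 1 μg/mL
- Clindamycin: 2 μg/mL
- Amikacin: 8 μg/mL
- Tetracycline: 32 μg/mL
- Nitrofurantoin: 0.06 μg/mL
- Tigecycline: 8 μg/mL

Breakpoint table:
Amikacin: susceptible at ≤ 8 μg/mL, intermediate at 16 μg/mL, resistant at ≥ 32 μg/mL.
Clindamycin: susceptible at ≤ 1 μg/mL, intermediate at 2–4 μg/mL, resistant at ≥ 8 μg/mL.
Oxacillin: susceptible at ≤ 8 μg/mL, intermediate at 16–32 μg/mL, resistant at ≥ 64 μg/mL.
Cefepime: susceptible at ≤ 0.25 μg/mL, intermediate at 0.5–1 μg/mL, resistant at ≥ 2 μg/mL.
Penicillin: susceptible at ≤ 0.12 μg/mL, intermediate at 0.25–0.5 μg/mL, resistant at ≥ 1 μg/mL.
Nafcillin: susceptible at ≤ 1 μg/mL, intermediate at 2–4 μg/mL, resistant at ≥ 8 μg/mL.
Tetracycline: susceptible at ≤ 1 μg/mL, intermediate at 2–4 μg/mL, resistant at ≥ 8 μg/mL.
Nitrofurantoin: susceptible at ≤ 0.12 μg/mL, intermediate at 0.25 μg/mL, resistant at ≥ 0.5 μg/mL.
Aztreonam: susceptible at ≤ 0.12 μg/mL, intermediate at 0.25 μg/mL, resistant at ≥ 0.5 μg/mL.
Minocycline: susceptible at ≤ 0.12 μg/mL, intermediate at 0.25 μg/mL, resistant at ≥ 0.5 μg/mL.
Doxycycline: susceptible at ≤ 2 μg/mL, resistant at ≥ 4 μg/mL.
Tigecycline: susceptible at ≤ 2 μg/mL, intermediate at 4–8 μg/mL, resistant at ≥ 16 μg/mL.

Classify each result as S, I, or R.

S, R, S, R, I, S, R, S, I

Cefepime 0.25 μg/mL: ≤ 0.25 μg/mL — S
Aztreonam: 8 μg/mL is ≥ 0.5 μg/mL ⇒ R
Nafcillin 0.5 μg/mL: ≤ 1 μg/mL ⇒ S
Minocycline (1 μg/mL) ≥ 0.5 μg/mL ⇒ Resistant
Clindamycin: 2 μg/mL is in 2–4 μg/mL ⇒ I
Amikacin: 8 μg/mL is ≤ 8 μg/mL ⇒ Susceptible
Tetracycline 32 μg/mL: ≥ 8 μg/mL ⇒ Resistant
Nitrofurantoin (0.06 μg/mL) ≤ 0.12 μg/mL → susceptible
Tigecycline 8 μg/mL: in 4–8 μg/mL — Intermediate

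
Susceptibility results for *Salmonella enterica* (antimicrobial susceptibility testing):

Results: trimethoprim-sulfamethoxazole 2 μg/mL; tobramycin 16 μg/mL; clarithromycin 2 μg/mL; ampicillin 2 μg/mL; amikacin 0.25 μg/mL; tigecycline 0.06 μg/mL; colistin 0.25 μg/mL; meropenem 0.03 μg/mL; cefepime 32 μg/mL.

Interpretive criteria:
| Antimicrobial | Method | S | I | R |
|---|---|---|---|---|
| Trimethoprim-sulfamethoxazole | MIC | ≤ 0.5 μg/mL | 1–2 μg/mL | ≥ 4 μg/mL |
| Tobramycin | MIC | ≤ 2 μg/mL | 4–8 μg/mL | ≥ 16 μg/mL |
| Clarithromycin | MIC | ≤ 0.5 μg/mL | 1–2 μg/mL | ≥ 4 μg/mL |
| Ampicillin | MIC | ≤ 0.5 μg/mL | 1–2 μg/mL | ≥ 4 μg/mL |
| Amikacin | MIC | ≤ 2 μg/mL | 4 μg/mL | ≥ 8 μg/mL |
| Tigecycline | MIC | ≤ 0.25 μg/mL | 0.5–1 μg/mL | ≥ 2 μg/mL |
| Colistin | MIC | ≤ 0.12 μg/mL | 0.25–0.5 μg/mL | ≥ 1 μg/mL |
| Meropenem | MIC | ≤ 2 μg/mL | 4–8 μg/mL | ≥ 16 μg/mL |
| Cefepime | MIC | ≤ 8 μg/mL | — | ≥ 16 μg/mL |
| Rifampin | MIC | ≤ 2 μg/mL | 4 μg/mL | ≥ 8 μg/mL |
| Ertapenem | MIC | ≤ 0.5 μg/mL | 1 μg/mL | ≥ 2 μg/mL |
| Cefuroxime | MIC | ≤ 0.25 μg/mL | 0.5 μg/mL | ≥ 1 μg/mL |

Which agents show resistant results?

tobramycin, cefepime

Trimethoprim-sulfamethoxazole (2 μg/mL) in 1–2 μg/mL — I
Tobramycin: 16 μg/mL is ≥ 16 μg/mL → resistant
Clarithromycin 2 μg/mL: in 1–2 μg/mL → Intermediate
Ampicillin (2 μg/mL) in 1–2 μg/mL ⇒ Intermediate
Amikacin (0.25 μg/mL) ≤ 2 μg/mL → S
Tigecycline 0.06 μg/mL: ≤ 0.25 μg/mL — Susceptible
Colistin 0.25 μg/mL: in 0.25–0.5 μg/mL ⇒ Intermediate
Meropenem: 0.03 μg/mL is ≤ 2 μg/mL ⇒ Susceptible
Cefepime 32 μg/mL: ≥ 16 μg/mL → Resistant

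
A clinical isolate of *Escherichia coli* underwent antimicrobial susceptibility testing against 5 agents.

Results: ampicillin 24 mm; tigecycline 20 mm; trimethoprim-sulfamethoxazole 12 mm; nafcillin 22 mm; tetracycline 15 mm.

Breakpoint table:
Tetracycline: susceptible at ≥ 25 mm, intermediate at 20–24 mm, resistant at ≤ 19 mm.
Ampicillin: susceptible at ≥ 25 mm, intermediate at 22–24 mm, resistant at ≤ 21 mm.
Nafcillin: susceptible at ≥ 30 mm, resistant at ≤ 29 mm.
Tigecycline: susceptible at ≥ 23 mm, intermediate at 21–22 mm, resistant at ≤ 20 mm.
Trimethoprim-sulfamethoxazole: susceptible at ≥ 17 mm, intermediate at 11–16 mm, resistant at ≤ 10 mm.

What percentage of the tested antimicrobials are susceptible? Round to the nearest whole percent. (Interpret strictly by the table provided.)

0%

Ampicillin: 24 mm is in 22–24 mm ⇒ I
Tigecycline (20 mm) ≤ 20 mm ⇒ R
Trimethoprim-sulfamethoxazole (12 mm) in 11–16 mm → intermediate
Nafcillin 22 mm: ≤ 29 mm ⇒ Resistant
Tetracycline (15 mm) ≤ 19 mm ⇒ Resistant
Susceptible: 0/5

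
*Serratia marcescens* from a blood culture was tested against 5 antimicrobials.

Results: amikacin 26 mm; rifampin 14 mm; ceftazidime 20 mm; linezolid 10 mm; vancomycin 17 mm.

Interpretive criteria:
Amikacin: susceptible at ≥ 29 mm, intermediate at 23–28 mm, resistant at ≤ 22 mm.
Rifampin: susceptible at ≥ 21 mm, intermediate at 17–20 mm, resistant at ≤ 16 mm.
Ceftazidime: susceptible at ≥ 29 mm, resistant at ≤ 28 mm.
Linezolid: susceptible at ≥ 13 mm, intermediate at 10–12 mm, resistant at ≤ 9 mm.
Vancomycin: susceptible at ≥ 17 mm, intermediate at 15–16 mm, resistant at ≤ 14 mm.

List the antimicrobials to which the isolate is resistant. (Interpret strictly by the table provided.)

rifampin, ceftazidime

Amikacin 26 mm: in 23–28 mm ⇒ intermediate
Rifampin: 14 mm is ≤ 16 mm ⇒ R
Ceftazidime: 20 mm is ≤ 28 mm → Resistant
Linezolid 10 mm: in 10–12 mm → intermediate
Vancomycin 17 mm: ≥ 17 mm → S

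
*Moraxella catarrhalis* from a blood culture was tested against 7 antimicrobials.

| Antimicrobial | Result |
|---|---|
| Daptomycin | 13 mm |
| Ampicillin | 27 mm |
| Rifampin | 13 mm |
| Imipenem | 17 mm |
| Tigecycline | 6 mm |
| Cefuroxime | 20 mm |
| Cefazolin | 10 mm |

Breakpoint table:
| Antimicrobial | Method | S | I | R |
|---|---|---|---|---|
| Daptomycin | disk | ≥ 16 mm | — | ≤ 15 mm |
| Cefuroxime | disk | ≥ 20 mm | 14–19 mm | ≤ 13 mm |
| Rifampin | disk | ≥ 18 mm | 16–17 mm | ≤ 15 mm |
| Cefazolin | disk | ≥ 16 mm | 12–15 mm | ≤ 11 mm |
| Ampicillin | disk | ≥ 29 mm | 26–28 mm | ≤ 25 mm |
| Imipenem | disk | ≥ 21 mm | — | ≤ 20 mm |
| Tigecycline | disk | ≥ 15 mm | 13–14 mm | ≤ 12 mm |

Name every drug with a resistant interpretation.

daptomycin, rifampin, imipenem, tigecycline, cefazolin

Daptomycin: 13 mm is ≤ 15 mm — R
Ampicillin: 27 mm is in 26–28 mm → intermediate
Rifampin 13 mm: ≤ 15 mm ⇒ R
Imipenem (17 mm) ≤ 20 mm — R
Tigecycline (6 mm) ≤ 12 mm — Resistant
Cefuroxime: 20 mm is ≥ 20 mm ⇒ susceptible
Cefazolin (10 mm) ≤ 11 mm — Resistant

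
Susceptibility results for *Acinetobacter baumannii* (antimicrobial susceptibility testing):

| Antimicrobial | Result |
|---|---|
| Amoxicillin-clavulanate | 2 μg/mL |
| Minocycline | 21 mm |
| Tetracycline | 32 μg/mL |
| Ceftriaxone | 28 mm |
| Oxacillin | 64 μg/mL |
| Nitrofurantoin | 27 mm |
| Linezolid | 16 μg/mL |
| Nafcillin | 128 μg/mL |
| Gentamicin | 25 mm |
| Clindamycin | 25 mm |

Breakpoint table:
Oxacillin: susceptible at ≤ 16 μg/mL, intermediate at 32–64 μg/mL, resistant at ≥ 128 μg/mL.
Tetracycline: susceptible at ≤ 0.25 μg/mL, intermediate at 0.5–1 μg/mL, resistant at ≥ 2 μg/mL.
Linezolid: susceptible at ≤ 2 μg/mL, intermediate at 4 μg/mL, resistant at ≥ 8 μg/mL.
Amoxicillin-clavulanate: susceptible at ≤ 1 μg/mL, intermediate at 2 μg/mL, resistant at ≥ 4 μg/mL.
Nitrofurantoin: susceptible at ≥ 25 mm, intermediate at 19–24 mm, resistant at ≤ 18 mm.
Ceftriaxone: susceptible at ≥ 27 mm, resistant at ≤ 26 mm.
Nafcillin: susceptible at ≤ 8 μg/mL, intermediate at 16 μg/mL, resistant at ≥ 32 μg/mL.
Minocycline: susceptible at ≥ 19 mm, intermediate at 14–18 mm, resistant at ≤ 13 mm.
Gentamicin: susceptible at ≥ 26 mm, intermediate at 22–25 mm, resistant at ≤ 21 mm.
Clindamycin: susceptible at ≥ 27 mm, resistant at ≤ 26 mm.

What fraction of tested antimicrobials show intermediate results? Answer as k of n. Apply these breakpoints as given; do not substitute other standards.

3 of 10

Amoxicillin-clavulanate: 2 μg/mL is = 2 μg/mL ⇒ I
Minocycline 21 mm: ≥ 19 mm — susceptible
Tetracycline 32 μg/mL: ≥ 2 μg/mL → R
Ceftriaxone: 28 mm is ≥ 27 mm — S
Oxacillin (64 μg/mL) in 32–64 μg/mL — intermediate
Nitrofurantoin: 27 mm is ≥ 25 mm ⇒ susceptible
Linezolid: 16 μg/mL is ≥ 8 μg/mL → Resistant
Nafcillin 128 μg/mL: ≥ 32 μg/mL — Resistant
Gentamicin 25 mm: in 22–25 mm — intermediate
Clindamycin (25 mm) ≤ 26 mm — R
Intermediate: 3/10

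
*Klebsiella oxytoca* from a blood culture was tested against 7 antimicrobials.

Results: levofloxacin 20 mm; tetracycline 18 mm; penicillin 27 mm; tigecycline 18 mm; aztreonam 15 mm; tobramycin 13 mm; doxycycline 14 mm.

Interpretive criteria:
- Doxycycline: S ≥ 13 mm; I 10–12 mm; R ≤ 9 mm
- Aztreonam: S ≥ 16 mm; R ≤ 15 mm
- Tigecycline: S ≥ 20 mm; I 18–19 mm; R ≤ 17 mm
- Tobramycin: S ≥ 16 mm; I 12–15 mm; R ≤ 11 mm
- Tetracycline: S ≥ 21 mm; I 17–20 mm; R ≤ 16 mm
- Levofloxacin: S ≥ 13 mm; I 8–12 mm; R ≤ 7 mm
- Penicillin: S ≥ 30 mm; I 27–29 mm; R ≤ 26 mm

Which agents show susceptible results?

Levofloxacin (20 mm) ≥ 13 mm → susceptible
Tetracycline 18 mm: in 17–20 mm → Intermediate
Penicillin 27 mm: in 27–29 mm — Intermediate
Tigecycline 18 mm: in 18–19 mm — Intermediate
Aztreonam: 15 mm is ≤ 15 mm ⇒ resistant
Tobramycin: 13 mm is in 12–15 mm — I
Doxycycline 14 mm: ≥ 13 mm — Susceptible

levofloxacin, doxycycline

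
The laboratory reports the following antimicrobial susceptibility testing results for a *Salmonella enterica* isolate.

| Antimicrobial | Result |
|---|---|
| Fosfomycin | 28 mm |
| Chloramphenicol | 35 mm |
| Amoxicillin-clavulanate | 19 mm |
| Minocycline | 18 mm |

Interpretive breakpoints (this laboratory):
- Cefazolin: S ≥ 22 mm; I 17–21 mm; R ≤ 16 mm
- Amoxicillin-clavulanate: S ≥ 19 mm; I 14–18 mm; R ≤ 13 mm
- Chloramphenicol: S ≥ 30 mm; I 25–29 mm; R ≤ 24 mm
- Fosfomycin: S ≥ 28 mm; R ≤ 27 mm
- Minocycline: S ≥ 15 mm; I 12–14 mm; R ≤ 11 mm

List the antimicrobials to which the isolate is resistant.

Fosfomycin 28 mm: ≥ 28 mm → S
Chloramphenicol 35 mm: ≥ 30 mm → susceptible
Amoxicillin-clavulanate: 19 mm is ≥ 19 mm → susceptible
Minocycline 18 mm: ≥ 15 mm — susceptible

none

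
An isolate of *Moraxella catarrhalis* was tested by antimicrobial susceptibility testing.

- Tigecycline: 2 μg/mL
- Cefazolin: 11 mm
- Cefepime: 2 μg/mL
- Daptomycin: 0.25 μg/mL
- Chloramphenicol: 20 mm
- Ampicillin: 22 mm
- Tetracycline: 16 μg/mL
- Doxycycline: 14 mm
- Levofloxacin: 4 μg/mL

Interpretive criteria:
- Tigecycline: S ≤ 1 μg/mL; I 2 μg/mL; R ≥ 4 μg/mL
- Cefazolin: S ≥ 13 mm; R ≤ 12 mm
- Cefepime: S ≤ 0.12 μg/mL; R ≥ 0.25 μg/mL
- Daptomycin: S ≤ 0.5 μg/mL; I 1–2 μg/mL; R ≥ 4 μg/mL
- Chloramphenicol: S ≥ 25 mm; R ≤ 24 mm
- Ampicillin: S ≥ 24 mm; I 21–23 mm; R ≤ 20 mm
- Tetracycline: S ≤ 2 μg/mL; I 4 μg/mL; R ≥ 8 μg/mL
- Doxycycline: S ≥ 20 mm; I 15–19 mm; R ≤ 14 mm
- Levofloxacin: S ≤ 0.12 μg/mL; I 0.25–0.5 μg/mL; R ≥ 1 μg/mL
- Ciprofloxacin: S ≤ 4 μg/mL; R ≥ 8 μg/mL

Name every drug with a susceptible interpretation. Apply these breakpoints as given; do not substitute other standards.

Tigecycline (2 μg/mL) = 2 μg/mL → intermediate
Cefazolin 11 mm: ≤ 12 mm ⇒ R
Cefepime: 2 μg/mL is ≥ 0.25 μg/mL → R
Daptomycin: 0.25 μg/mL is ≤ 0.5 μg/mL ⇒ S
Chloramphenicol 20 mm: ≤ 24 mm → R
Ampicillin: 22 mm is in 21–23 mm → Intermediate
Tetracycline: 16 μg/mL is ≥ 8 μg/mL — resistant
Doxycycline (14 mm) ≤ 14 mm — R
Levofloxacin: 4 μg/mL is ≥ 1 μg/mL ⇒ Resistant

daptomycin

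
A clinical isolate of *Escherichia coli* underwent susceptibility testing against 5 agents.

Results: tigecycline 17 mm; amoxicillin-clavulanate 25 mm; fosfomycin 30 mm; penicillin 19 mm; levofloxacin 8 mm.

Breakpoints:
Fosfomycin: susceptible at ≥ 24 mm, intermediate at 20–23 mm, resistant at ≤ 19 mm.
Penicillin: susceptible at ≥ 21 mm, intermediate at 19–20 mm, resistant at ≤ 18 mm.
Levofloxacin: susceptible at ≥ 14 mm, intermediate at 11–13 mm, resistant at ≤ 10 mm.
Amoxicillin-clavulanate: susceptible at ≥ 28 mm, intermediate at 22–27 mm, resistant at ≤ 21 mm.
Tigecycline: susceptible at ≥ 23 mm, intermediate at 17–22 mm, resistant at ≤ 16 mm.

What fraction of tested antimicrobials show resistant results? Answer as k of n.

Tigecycline 17 mm: in 17–22 mm ⇒ intermediate
Amoxicillin-clavulanate 25 mm: in 22–27 mm — intermediate
Fosfomycin (30 mm) ≥ 24 mm → Susceptible
Penicillin 19 mm: in 19–20 mm → I
Levofloxacin: 8 mm is ≤ 10 mm ⇒ resistant
Resistant: 1/5

1 of 5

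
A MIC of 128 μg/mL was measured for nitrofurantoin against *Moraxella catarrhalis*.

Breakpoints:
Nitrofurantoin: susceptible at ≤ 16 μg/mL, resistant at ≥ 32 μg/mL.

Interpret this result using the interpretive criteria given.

Nitrofurantoin (128 μg/mL) ≥ 32 μg/mL → resistant

Resistant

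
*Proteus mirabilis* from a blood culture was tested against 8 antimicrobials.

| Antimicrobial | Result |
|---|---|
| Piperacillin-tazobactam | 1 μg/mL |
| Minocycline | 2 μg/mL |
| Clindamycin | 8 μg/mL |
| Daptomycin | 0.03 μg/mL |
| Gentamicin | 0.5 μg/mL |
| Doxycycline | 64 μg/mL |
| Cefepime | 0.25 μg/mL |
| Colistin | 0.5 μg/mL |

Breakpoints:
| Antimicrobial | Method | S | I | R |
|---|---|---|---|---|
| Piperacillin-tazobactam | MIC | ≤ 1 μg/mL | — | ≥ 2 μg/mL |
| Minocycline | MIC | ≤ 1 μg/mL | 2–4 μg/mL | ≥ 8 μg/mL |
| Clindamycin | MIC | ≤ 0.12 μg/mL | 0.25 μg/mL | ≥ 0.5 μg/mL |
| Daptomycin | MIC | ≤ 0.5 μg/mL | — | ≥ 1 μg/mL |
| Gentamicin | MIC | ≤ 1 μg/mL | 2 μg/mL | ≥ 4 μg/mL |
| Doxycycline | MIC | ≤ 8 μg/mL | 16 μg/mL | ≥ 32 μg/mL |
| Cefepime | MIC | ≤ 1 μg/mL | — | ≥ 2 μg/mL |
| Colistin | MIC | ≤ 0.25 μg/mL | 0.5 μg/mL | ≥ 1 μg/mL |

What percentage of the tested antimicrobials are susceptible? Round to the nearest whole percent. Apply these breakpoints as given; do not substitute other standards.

Piperacillin-tazobactam (1 μg/mL) ≤ 1 μg/mL — Susceptible
Minocycline 2 μg/mL: in 2–4 μg/mL — intermediate
Clindamycin: 8 μg/mL is ≥ 0.5 μg/mL ⇒ Resistant
Daptomycin: 0.03 μg/mL is ≤ 0.5 μg/mL ⇒ Susceptible
Gentamicin: 0.5 μg/mL is ≤ 1 μg/mL — Susceptible
Doxycycline 64 μg/mL: ≥ 32 μg/mL ⇒ Resistant
Cefepime 0.25 μg/mL: ≤ 1 μg/mL → S
Colistin (0.5 μg/mL) = 0.5 μg/mL ⇒ I
Susceptible: 4/8

50%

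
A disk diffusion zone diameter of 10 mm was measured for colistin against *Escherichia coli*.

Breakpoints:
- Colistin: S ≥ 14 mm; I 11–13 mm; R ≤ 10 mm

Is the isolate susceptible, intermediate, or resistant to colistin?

Colistin (10 mm) ≤ 10 mm — Resistant

Resistant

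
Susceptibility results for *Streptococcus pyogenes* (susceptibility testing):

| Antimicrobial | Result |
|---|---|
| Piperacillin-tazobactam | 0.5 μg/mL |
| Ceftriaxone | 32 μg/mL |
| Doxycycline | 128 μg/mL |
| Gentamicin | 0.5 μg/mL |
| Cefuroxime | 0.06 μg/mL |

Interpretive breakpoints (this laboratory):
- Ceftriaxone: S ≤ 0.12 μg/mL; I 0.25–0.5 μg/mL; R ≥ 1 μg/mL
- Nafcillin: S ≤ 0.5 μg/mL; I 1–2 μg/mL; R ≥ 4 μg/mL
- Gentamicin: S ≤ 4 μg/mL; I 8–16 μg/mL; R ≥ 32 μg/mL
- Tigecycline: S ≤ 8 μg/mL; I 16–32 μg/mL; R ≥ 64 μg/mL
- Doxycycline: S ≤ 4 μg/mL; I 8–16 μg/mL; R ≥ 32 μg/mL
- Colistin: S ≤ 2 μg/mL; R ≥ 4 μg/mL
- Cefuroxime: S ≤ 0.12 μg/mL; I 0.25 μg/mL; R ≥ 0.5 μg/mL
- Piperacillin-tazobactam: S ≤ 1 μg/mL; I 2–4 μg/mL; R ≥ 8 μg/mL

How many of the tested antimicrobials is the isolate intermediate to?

Piperacillin-tazobactam (0.5 μg/mL) ≤ 1 μg/mL — S
Ceftriaxone (32 μg/mL) ≥ 1 μg/mL — R
Doxycycline: 128 μg/mL is ≥ 32 μg/mL — R
Gentamicin 0.5 μg/mL: ≤ 4 μg/mL → Susceptible
Cefuroxime: 0.06 μg/mL is ≤ 0.12 μg/mL — Susceptible
Intermediate: 0

0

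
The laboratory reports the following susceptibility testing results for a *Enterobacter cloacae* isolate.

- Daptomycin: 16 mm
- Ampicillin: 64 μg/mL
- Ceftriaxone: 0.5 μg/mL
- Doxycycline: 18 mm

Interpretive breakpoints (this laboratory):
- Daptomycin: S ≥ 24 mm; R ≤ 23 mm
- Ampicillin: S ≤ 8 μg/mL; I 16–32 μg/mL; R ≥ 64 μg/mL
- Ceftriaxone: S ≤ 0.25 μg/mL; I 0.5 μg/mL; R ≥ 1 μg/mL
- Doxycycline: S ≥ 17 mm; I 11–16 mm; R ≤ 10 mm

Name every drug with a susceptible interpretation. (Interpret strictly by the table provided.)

doxycycline

Daptomycin: 16 mm is ≤ 23 mm ⇒ R
Ampicillin 64 μg/mL: ≥ 64 μg/mL ⇒ Resistant
Ceftriaxone 0.5 μg/mL: = 0.5 μg/mL ⇒ I
Doxycycline: 18 mm is ≥ 17 mm → Susceptible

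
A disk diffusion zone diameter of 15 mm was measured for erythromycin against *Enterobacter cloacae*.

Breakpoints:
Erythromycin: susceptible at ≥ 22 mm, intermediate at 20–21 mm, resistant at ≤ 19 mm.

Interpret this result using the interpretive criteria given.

Erythromycin (15 mm) ≤ 19 mm → resistant

R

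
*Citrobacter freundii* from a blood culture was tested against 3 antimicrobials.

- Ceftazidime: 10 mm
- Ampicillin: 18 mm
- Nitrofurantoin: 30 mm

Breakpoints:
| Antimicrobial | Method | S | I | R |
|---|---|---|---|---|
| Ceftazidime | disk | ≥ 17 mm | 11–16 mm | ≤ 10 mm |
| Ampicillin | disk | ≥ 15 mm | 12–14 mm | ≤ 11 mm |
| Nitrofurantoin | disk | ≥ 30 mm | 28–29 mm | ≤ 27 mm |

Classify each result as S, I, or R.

Ceftazidime (10 mm) ≤ 10 mm ⇒ R
Ampicillin: 18 mm is ≥ 15 mm → S
Nitrofurantoin (30 mm) ≥ 30 mm → S

R, S, S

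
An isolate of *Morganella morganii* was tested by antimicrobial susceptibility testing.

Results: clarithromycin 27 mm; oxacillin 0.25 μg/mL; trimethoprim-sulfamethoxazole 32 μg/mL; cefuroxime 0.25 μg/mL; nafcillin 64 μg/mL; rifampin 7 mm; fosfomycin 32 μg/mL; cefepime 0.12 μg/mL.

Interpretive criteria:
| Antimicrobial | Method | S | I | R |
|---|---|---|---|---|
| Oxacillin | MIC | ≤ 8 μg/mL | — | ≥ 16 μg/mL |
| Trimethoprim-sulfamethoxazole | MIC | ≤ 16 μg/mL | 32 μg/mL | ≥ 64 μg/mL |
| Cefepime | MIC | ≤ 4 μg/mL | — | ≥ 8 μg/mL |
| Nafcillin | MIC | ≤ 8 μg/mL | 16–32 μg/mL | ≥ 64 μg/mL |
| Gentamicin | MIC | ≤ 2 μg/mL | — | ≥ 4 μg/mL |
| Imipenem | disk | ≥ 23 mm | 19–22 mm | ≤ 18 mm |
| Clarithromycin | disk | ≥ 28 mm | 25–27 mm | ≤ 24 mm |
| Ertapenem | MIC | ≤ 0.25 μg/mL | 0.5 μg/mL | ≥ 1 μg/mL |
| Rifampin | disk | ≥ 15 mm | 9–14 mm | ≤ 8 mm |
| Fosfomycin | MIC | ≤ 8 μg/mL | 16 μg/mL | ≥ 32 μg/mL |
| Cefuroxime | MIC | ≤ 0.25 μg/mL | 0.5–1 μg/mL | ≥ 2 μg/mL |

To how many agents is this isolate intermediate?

Clarithromycin: 27 mm is in 25–27 mm ⇒ I
Oxacillin (0.25 μg/mL) ≤ 8 μg/mL → Susceptible
Trimethoprim-sulfamethoxazole 32 μg/mL: = 32 μg/mL — intermediate
Cefuroxime (0.25 μg/mL) ≤ 0.25 μg/mL → S
Nafcillin (64 μg/mL) ≥ 64 μg/mL → resistant
Rifampin 7 mm: ≤ 8 mm — Resistant
Fosfomycin: 32 μg/mL is ≥ 32 μg/mL → Resistant
Cefepime: 0.12 μg/mL is ≤ 4 μg/mL ⇒ S
Intermediate: 2

2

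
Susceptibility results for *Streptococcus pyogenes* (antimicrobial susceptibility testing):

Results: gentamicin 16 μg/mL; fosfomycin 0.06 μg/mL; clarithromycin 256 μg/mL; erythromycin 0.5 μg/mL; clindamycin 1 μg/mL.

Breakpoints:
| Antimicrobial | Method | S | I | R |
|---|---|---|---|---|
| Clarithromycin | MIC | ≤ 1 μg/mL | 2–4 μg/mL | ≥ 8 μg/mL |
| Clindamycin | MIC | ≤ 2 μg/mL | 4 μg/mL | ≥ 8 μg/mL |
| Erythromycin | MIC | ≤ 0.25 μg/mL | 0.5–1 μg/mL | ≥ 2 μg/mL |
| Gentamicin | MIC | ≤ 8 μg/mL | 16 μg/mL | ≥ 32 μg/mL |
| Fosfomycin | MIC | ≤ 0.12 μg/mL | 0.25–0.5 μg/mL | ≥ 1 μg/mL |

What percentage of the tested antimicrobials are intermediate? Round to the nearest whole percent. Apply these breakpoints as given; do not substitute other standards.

Gentamicin (16 μg/mL) = 16 μg/mL — I
Fosfomycin 0.06 μg/mL: ≤ 0.12 μg/mL ⇒ Susceptible
Clarithromycin: 256 μg/mL is ≥ 8 μg/mL → R
Erythromycin (0.5 μg/mL) in 0.5–1 μg/mL — intermediate
Clindamycin (1 μg/mL) ≤ 2 μg/mL → Susceptible
Intermediate: 2/5

40%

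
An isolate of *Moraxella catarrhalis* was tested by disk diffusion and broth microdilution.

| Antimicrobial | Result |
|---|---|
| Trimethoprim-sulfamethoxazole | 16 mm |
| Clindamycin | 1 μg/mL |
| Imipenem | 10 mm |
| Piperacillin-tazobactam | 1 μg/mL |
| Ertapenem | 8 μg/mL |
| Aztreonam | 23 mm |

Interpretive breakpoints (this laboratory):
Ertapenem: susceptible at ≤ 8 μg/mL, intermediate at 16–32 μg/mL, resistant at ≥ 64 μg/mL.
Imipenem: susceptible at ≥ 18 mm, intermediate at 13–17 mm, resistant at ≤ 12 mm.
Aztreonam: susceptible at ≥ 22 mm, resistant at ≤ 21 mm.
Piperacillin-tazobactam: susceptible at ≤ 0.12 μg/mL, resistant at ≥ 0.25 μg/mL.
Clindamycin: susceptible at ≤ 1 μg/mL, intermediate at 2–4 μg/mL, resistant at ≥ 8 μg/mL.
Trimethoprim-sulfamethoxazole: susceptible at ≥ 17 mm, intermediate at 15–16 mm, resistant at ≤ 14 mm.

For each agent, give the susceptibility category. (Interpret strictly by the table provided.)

I, S, R, R, S, S

Trimethoprim-sulfamethoxazole 16 mm: in 15–16 mm ⇒ intermediate
Clindamycin 1 μg/mL: ≤ 1 μg/mL — S
Imipenem: 10 mm is ≤ 12 mm ⇒ Resistant
Piperacillin-tazobactam 1 μg/mL: ≥ 0.25 μg/mL ⇒ Resistant
Ertapenem (8 μg/mL) ≤ 8 μg/mL ⇒ Susceptible
Aztreonam 23 mm: ≥ 22 mm ⇒ S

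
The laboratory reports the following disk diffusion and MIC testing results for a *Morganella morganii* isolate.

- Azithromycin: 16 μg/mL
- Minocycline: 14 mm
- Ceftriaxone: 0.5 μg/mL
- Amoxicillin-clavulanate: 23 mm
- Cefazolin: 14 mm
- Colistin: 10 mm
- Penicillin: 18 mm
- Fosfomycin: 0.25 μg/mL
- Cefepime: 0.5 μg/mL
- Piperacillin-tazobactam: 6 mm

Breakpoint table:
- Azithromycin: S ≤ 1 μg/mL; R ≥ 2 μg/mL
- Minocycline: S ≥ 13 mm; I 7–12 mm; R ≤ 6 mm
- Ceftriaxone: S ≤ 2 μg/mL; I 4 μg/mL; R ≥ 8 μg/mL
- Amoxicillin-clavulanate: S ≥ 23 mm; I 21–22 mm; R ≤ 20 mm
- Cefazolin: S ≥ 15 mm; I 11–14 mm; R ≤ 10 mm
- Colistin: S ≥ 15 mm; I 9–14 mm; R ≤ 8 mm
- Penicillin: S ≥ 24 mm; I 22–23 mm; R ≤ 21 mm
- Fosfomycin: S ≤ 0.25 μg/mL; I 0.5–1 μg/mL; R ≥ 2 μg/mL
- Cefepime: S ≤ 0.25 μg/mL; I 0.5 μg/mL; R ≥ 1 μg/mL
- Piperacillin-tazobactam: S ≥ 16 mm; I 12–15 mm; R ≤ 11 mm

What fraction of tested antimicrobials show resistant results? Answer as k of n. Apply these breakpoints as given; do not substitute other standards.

3 of 10

Azithromycin: 16 μg/mL is ≥ 2 μg/mL — R
Minocycline 14 mm: ≥ 13 mm ⇒ Susceptible
Ceftriaxone: 0.5 μg/mL is ≤ 2 μg/mL — Susceptible
Amoxicillin-clavulanate (23 mm) ≥ 23 mm — Susceptible
Cefazolin (14 mm) in 11–14 mm → I
Colistin (10 mm) in 9–14 mm → I
Penicillin 18 mm: ≤ 21 mm ⇒ R
Fosfomycin 0.25 μg/mL: ≤ 0.25 μg/mL ⇒ S
Cefepime: 0.5 μg/mL is = 0.5 μg/mL — Intermediate
Piperacillin-tazobactam 6 mm: ≤ 11 mm → resistant
Resistant: 3/10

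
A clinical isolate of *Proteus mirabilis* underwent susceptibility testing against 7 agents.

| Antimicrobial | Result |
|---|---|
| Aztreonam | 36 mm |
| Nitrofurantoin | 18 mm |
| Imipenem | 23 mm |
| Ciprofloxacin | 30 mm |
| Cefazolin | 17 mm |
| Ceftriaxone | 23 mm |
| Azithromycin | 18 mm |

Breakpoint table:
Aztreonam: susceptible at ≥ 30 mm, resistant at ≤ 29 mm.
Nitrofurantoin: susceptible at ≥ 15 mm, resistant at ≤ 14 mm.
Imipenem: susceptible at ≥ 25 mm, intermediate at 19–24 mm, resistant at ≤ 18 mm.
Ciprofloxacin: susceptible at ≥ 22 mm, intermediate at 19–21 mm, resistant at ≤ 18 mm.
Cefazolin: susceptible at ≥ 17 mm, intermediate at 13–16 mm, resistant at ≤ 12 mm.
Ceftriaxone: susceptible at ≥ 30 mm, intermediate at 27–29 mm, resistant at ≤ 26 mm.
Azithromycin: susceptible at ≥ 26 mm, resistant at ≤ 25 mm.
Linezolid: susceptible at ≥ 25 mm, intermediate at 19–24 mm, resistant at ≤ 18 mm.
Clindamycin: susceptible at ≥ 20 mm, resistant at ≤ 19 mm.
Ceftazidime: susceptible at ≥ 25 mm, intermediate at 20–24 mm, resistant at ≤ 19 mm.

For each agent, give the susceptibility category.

Aztreonam: 36 mm is ≥ 30 mm → Susceptible
Nitrofurantoin: 18 mm is ≥ 15 mm — S
Imipenem 23 mm: in 19–24 mm ⇒ intermediate
Ciprofloxacin (30 mm) ≥ 22 mm — susceptible
Cefazolin 17 mm: ≥ 17 mm — S
Ceftriaxone (23 mm) ≤ 26 mm → resistant
Azithromycin: 18 mm is ≤ 25 mm → R

S, S, I, S, S, R, R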